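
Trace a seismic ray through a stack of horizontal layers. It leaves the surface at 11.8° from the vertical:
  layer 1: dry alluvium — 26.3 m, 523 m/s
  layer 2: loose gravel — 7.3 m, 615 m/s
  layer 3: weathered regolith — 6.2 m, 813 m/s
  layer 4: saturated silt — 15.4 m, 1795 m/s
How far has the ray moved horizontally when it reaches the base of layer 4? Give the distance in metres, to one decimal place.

24.6 m

Ray parameter p = sin 11.8° / 523 m/s = 3.9101e-04 s/m.
Layer 1: θ = 11.80°; offset = 26.3·tan 11.80° = 5.494 m.
Layer 2: sin θ = p·615 = 0.2405 → θ = 13.91°; offset = 7.3·tan 13.91° = 1.808 m.
Layer 3: sin θ = p·813 = 0.3179 → θ = 18.54°; offset = 6.2·tan 18.54° = 2.079 m.
Layer 4: sin θ = p·1795 = 0.7019 → θ = 44.58°; offset = 15.4·tan 44.58° = 15.174 m.
Total horizontal offset = 24.555 m.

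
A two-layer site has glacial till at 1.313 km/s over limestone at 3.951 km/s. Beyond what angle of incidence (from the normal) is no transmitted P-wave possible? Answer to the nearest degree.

19°

Critical incidence: sin θ_c = V₁/V₂ = 1.313/3.951 = 0.3323.
θ_c = arcsin 0.3323 = 19.41°.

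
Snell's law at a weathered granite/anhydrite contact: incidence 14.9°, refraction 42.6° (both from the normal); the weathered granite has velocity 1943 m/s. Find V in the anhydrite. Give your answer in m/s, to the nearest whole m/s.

5115 m/s

sin 14.9° = 0.2571; sin 42.6° = 0.6769.
V₂ = V₁·(sin θ₂/sin θ₁) = 1943·(0.6769/0.2571) = 5114.75 m/s.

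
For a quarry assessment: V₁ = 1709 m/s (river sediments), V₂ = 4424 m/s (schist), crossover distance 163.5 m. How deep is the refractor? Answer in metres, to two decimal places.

h = (x_cross/2)·√((V₂−V₁)/(V₂+V₁)).
(V₂−V₁)/(V₂+V₁) = (4424−1709)/(4424+1709) = 0.4427; √ = 0.6653.
h = (163.5/2)·0.6653 = 54.39 m.

54.39 m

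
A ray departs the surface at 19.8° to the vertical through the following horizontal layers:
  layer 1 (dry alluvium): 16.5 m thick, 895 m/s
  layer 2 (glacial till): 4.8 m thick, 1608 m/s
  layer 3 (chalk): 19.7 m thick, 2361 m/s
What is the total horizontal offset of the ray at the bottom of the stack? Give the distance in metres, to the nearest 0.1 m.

Apply Snell's law at each interface; in layer i the horizontal offset is hᵢ·tan θᵢ.
Layer 1: θ = 19.80°; offset = 16.5·tan 19.80° = 5.940 m.
Layer 2: sin θ = 1608·sin 19.8°/895 = 0.6086, θ = 37.49°; offset = 4.8·tan 37.49° = 3.682 m.
Layer 3: sin θ = 2361·sin 19.8°/895 = 0.8936, θ = 63.33°; offset = 19.7·tan 63.33° = 39.216 m.
Summing the layer offsets gives 48.838 m.

48.8 m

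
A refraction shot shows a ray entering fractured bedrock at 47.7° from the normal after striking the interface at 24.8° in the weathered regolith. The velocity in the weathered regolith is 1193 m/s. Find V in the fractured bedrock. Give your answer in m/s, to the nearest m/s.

sin 24.8° = 0.4195; sin 47.7° = 0.7396.
V₂ = V₁·(sin θ₂/sin θ₁) = 1193·(0.7396/0.4195) = 2103.65 m/s.

2104 m/s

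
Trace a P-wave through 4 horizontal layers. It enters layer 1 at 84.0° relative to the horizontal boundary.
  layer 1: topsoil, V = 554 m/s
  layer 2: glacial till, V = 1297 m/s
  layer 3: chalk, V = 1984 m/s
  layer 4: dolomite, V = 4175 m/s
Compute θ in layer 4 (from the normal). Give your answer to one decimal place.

From the normal: θ₁ = 90° − 84.0° = 6.0°.
Snell's law across each interface conserves sin θ / V, so sin θ_4 = V_4·sin θ₁/V₁.
sin θ_4 = 4175 × sin 6.0° / 554 = 0.7877.
θ_4 = 51.97° from the vertical.

52.0°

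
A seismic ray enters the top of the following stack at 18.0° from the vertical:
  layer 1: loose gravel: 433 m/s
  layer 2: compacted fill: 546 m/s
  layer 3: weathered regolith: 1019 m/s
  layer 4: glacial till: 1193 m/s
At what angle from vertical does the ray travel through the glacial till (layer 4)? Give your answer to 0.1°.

Ray parameter p = sin 18.0° / 433 = 7.1367e-04 s/m.
sin θ_4 = p·V_4 = 7.1367e-04 × 1193 = 0.8514.
θ_4 = 58.36° from the vertical.

58.4°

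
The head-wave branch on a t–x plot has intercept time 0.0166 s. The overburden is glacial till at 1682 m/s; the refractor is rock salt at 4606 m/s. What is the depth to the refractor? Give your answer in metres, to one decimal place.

h = tᵢ·V₁·V₂ / (2·√(V₂²−V₁²)).
√(V₂²−V₁²) = √(4606² − 1682²) = 4287.9 m/s.
h = 0.0166 s × 1682 × 4606 / (2 × 4287.9) = 15.00 m.

15.0 m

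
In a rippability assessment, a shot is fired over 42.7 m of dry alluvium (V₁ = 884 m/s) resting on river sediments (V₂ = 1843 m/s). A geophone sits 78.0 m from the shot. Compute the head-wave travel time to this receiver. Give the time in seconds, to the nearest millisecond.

0.127 s

θ_c = arcsin(V₁/V₂) = arcsin(884/1843) = 28.66°, cos θ_c = 0.8775.
Intercept time tᵢ = 2h cos θ_c / V₁ = 2·42.7·0.8775/884 = 0.08477 s.
t = x/V₂ + tᵢ = 78.0/1843 + 0.08477 = 0.12709 s.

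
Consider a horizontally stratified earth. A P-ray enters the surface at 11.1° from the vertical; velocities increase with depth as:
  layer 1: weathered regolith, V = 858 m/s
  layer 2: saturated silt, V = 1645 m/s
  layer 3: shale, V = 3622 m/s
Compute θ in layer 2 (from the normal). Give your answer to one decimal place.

Ray parameter p = sin 11.1° / 858 = 2.2438e-04 s/m.
sin θ_2 = p·V_2 = 2.2438e-04 × 1645 = 0.3691.
θ_2 = 21.66° from the vertical.

21.7°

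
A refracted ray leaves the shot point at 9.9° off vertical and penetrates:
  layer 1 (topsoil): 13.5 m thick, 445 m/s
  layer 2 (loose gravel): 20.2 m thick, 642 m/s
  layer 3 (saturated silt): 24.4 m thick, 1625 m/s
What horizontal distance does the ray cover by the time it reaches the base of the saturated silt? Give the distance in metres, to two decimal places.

27.21 m

Ray parameter p = sin 9.9° / 445 m/s = 3.8636e-04 s/m.
Layer 1: θ = 9.90°; offset = 13.5·tan 9.90° = 2.3561 m.
Layer 2: sin θ = p·642 = 0.2480 → θ = 14.36°; offset = 20.2·tan 14.36° = 5.1721 m.
Layer 3: sin θ = p·1625 = 0.6278 → θ = 38.89°; offset = 24.4·tan 38.89° = 19.6815 m.
Total horizontal offset = 27.2097 m.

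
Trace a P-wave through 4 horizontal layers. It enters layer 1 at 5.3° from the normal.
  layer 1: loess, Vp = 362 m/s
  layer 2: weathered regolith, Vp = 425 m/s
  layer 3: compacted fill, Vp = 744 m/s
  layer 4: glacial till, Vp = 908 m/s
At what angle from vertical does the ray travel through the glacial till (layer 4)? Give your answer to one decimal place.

13.4°

Ray parameter p = sin 5.3° / 362 = 2.5517e-04 s/m.
sin θ_4 = p·V_4 = 2.5517e-04 × 908 = 0.2317.
θ_4 = arcsin 0.2317 = 13.40°.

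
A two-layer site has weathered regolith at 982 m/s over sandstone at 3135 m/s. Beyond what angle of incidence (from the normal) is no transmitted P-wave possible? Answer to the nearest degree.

18°

At critical incidence the refracted ray runs along the interface (θ₂ = 90°), so sin θ_c = V₁/V₂.
θ_c = arcsin(982/3135) = arcsin 0.3132 = 18.25°.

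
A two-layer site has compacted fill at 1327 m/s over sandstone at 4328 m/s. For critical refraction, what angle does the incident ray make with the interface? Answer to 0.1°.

At critical incidence the refracted ray runs along the interface (θ₂ = 90°), so sin θ_c = V₁/V₂.
θ_c = arcsin(1327/4328) = arcsin 0.3066 = 17.85°.
Measured from the interface: 90° − 17.85° = 72.15°.

72.1°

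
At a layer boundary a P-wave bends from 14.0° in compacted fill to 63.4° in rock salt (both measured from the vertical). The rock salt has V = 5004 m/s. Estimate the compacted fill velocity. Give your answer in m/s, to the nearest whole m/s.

Snell's law: sin 14.0°/V₁ = sin 63.4°/V₂.
V₁ = V₂·sin 14.0°/sin 63.4° = 5004 × 0.2706 = 1353.88 m/s.

1354 m/s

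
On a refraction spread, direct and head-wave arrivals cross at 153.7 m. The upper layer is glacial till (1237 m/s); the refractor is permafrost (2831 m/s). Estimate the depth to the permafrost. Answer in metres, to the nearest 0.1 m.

h = (x_cross/2)·√((V₂−V₁)/(V₂+V₁)).
(V₂−V₁)/(V₂+V₁) = (2831−1237)/(2831+1237) = 0.3918; √ = 0.6260.
h = (153.7/2)·0.6260 = 48.11 m.

48.1 m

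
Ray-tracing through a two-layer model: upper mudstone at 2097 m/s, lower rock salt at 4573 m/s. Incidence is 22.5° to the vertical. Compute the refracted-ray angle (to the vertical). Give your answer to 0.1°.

Snell's law: sin θ₂ = (V₂/V₁)·sin θ₁ = (4573/2097)·sin 22.5° = 0.8345.
θ₂ = arcsin 0.8345 = 56.57° from the normal.

56.6°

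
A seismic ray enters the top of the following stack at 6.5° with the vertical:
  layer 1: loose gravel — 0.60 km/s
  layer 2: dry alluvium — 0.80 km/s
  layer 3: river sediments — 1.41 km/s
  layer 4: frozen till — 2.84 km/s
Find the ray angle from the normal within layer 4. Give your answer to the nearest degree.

32°

Snell's law across each interface conserves sin θ / V, so sin θ_4 = V_4·sin θ₁/V₁.
sin θ_4 = 2.84 × sin 6.5° / 0.60 = 0.5358.
θ_4 = arcsin 0.5358 = 32.40°.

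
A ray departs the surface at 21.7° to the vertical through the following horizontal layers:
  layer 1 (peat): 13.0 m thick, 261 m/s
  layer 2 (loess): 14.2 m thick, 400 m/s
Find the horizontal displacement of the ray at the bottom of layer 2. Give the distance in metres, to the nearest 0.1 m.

14.9 m

Ray parameter p = sin 21.7° / 261 m/s = 1.4167e-03 s/m.
Layer 1: θ = 21.70°; offset = 13.0·tan 21.70° = 5.173 m.
Layer 2: sin θ = p·400 = 0.5667 → θ = 34.52°; offset = 14.2·tan 34.52° = 9.766 m.
Summing the layer offsets gives 14.939 m.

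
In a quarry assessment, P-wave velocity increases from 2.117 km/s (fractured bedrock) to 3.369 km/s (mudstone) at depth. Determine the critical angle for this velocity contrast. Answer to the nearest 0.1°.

38.9°

Critical incidence: sin θ_c = V₁/V₂ = 2.117/3.369 = 0.6284.
θ_c = arcsin 0.6284 = 38.93°.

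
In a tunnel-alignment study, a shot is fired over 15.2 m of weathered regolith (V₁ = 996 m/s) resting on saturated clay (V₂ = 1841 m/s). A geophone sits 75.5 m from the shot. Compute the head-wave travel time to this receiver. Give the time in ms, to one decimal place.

66.7 ms

θ_c = arcsin(V₁/V₂) = arcsin(996/1841) = 32.75°, cos θ_c = 0.8410.
Intercept time tᵢ = 2h cos θ_c / V₁ = 2·15.2·0.8410/996 = 0.02567 s.
t = x/V₂ + tᵢ = 75.5/1841 + 0.02567 = 0.06668 s.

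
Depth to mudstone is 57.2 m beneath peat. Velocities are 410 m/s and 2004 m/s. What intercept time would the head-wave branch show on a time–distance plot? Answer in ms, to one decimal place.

273.1 ms

tᵢ = 2h·√(V₂²−V₁²)/(V₁V₂).
√(V₂²−V₁²) = √(2004²−410²) = 1961.6 m/s.
tᵢ = 2·57.2·1961.6/(410·2004) = 0.27312 s.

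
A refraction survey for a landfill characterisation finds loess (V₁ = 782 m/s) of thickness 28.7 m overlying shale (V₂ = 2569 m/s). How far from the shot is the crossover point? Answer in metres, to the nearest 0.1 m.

78.6 m

θ_c = arcsin(782/2569) = 17.72°, so cos θ_c = 0.9525 and tᵢ = 2h cos θ_c/V₁ = 0.0699 s.
At crossover x/V₁ = x/V₂ + tᵢ ⇒ x = tᵢ/(1/V₁ − 1/V₂) = 0.06992/(1.2788e-03 − 3.8926e-04) = 78.60 m.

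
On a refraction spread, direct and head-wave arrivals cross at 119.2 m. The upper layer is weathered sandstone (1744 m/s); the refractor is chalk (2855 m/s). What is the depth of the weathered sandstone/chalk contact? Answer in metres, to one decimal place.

h = (x_cross/2)·√((V₂−V₁)/(V₂+V₁)).
(V₂−V₁)/(V₂+V₁) = (2855−1744)/(2855+1744) = 0.2416; √ = 0.4915.
h = (119.2/2)·0.4915 = 29.29 m.

29.3 m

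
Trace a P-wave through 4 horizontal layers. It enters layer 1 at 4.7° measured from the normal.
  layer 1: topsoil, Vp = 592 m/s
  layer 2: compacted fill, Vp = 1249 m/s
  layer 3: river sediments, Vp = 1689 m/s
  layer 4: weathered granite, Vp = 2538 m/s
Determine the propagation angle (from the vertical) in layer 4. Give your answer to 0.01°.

Ray parameter p = sin 4.7° / 592 = 1.3841e-04 s/m.
sin θ_4 = p·V_4 = 1.3841e-04 × 2538 = 0.3513.
θ_4 = 20.57° from the vertical.

20.57°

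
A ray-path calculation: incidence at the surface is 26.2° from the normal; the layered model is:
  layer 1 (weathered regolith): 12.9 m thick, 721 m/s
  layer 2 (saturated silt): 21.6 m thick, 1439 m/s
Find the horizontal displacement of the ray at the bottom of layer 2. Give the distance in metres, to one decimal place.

46.6 m

p = sin θ₁/V₁ = sin 26.2°/721 = 6.1235e-04 s/m is conserved through the stack.
Layer 1: θ = 26.20°; offset = 12.9·tan 26.20° = 6.348 m.
Layer 2: sin θ = p·1439 = 0.8812 → θ = 61.78°; offset = 21.6·tan 61.78° = 40.257 m.
Summing the layer offsets gives 46.605 m.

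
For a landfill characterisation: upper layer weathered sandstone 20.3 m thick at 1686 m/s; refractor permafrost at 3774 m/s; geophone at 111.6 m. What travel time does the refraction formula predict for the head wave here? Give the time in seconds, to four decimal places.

0.0511 s

t = x/V₂ + 2h·√(V₂²−V₁²)/(V₁V₂).
√(V₂²−V₁²) = √(3774²−1686²) = 3376.5 m/s; delay term = 2·20.3·3376.5/(1686·3774) = 0.02154 s.
t = 111.6/3774 + 0.02154 = 0.05111 s.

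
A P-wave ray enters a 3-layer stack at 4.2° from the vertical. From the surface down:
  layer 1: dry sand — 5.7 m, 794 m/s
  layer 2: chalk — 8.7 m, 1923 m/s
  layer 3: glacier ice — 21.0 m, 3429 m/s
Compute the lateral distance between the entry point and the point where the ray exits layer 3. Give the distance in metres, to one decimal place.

Apply Snell's law at each interface; in layer i the horizontal offset is hᵢ·tan θᵢ.
Layer 1: θ = 4.20°; offset = 5.7·tan 4.20° = 0.419 m.
Layer 2: sin θ = 1923·sin 4.2°/794 = 0.1774, θ = 10.22°; offset = 8.7·tan 10.22° = 1.568 m.
Layer 3: sin θ = 3429·sin 4.2°/794 = 0.3163, θ = 18.44°; offset = 21.0·tan 18.44° = 7.002 m.
Total horizontal offset = 8.988 m.

9.0 m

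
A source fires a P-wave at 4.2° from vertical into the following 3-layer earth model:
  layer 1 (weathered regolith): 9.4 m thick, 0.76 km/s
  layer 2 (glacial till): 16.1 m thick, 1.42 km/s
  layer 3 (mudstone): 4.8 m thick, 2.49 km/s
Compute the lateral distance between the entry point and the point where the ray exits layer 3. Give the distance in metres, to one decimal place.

Ray parameter p = sin 4.2° / 0.76 km/s = 9.6366e-02 s/km.
Layer 1: θ = 4.20°; offset = 9.4·tan 4.20° = 0.690 m.
Layer 2: sin θ = p·1.42 = 0.1368 → θ = 7.87°; offset = 16.1·tan 7.87° = 2.224 m.
Layer 3: sin θ = p·2.49 = 0.2400 → θ = 13.88°; offset = 4.8·tan 13.88° = 1.186 m.
Σ offsets = 4.101 m.

4.1 m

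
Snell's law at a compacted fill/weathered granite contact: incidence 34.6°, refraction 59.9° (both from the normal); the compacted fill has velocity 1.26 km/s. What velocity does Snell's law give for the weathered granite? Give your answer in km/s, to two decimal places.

1.92 km/s

sin 34.6° = 0.5678; sin 59.9° = 0.8652.
V₂ = V₁·(sin θ₂/sin θ₁) = 1.26·(0.8652/0.5678) = 1.92 km/s.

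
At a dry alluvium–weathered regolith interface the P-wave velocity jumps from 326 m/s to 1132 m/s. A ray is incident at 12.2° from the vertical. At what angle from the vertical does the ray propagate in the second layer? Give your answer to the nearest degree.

Snell's law: sin θ₂ = (V₂/V₁)·sin θ₁ = (1132/326)·sin 12.2° = 0.7338.
θ₂ = arcsin 0.7338 = 47.21° from the normal.

47°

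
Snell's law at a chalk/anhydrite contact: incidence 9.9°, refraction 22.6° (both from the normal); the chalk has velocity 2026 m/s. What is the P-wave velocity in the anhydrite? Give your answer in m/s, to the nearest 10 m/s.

4530 m/s

Snell's law: sin 9.9°/V₁ = sin 22.6°/V₂.
V₂ = V₁·sin 22.6°/sin 9.9° = 2026 × 2.2352 = 4528.51 m/s.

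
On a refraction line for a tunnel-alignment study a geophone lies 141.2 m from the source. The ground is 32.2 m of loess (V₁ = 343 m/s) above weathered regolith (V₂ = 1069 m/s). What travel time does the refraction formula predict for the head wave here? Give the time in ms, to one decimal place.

309.9 ms

θ_c = arcsin(V₁/V₂) = arcsin(343/1069) = 18.71°, cos θ_c = 0.9471.
Intercept time tᵢ = 2h cos θ_c / V₁ = 2·32.2·0.9471/343 = 0.17783 s.
t = x/V₂ + tᵢ = 141.2/1069 + 0.17783 = 0.30991 s.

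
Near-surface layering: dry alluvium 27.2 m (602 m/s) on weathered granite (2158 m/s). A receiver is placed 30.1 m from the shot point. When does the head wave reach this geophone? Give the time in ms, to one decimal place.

t = x/V₂ + 2h·√(V₂²−V₁²)/(V₁V₂).
√(V₂²−V₁²) = √(2158²−602²) = 2072.3 m/s; delay term = 2·27.2·2072.3/(602·2158) = 0.08678 s.
t = 30.1/2158 + 0.08678 = 0.10073 s.

100.7 ms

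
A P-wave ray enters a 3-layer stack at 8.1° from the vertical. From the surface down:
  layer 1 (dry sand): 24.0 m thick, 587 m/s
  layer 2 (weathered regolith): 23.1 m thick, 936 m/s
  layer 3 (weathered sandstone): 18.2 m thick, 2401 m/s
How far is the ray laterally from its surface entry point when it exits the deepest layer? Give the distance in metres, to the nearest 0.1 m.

21.6 m

Apply Snell's law at each interface; in layer i the horizontal offset is hᵢ·tan θᵢ.
Layer 1: θ = 8.10°; offset = 24.0·tan 8.10° = 3.416 m.
Layer 2: sin θ = 936·sin 8.1°/587 = 0.2247, θ = 12.98°; offset = 23.1·tan 12.98° = 5.326 m.
Layer 3: sin θ = 2401·sin 8.1°/587 = 0.5763, θ = 35.19°; offset = 18.2·tan 35.19° = 12.835 m.
Σ offsets = 21.577 m.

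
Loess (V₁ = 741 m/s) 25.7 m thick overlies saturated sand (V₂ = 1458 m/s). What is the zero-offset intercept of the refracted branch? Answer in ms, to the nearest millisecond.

tᵢ = 2h·√(V₂²−V₁²)/(V₁V₂).
√(V₂²−V₁²) = √(1458²−741²) = 1255.7 m/s.
tᵢ = 2·25.7·1255.7/(741·1458) = 0.05974 s.

60 ms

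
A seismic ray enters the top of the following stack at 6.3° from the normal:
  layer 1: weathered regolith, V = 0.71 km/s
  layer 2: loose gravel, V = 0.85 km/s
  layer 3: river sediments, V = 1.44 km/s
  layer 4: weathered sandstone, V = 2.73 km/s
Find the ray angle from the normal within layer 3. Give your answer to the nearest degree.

13°

Ray parameter p = sin 6.3° / 0.71 = 1.5456e-01 s/km.
sin θ_3 = p·V_3 = 1.5456e-01 × 1.44 = 0.2226.
θ_3 = arcsin 0.2226 = 12.86°.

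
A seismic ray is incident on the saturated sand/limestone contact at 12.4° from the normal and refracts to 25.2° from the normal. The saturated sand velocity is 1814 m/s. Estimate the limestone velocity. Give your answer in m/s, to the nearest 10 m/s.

sin 12.4° = 0.2147; sin 25.2° = 0.4258.
V₂ = V₁·(sin θ₂/sin θ₁) = 1814·(0.4258/0.2147) = 3596.82 m/s.

3600 m/s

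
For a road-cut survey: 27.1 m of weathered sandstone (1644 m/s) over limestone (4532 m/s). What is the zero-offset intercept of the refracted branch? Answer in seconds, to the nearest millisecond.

θ_c = arcsin(V₁/V₂) = arcsin(1644/4532) = 21.27°; cos θ_c = 0.9319.
tᵢ = 2h·cos θ_c / V₁ = 2·27.1·0.9319 / 1644 = 0.03072 s.

0.031 s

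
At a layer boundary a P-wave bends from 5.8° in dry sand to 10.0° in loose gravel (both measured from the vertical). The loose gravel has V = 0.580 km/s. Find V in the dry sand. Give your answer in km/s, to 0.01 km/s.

sin 5.8° = 0.1011; sin 10.0° = 0.1736.
V₁ = V₂·(sin θ₁/sin θ₂) = 0.580·(0.1011/0.1736) = 0.34 km/s.

0.34 km/s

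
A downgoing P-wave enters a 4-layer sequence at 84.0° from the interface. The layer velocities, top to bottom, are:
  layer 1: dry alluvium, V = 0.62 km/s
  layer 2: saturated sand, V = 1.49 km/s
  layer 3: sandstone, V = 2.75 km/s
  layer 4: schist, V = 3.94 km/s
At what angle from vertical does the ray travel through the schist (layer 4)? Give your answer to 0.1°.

41.6°

From the normal: θ₁ = 90° − 84.0° = 6.0°.
Ray parameter p = sin 6.0° / 0.62 = 1.6859e-01 s/km.
sin θ_4 = p·V_4 = 1.6859e-01 × 3.94 = 0.6643.
θ_4 = 41.63° from the vertical.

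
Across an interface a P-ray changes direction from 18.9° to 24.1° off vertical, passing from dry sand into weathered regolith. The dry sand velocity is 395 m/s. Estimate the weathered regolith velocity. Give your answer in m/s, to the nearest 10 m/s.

Snell's law: sin 18.9°/V₁ = sin 24.1°/V₂.
V₂ = V₁·sin 24.1°/sin 18.9° = 395 × 1.2606 = 497.94 m/s.

500 m/s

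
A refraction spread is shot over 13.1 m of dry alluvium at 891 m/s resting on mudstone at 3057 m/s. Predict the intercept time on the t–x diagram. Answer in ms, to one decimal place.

θ_c = arcsin(V₁/V₂) = arcsin(891/3057) = 16.95°; cos θ_c = 0.9566.
tᵢ = 2h·cos θ_c / V₁ = 2·13.1·0.9566 / 891 = 0.02813 s.

28.1 ms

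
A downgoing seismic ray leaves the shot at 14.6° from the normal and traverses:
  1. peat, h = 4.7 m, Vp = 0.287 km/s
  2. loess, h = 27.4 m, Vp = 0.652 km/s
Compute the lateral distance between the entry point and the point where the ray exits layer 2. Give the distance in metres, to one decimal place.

Apply Snell's law at each interface; in layer i the horizontal offset is hᵢ·tan θᵢ.
Layer 1: θ = 14.60°; offset = 4.7·tan 14.60° = 1.224 m.
Layer 2: sin θ = 0.652·sin 14.6°/0.287 = 0.5726, θ = 34.93°; offset = 27.4·tan 34.93° = 19.139 m.
Σ offsets = 20.364 m.

20.4 m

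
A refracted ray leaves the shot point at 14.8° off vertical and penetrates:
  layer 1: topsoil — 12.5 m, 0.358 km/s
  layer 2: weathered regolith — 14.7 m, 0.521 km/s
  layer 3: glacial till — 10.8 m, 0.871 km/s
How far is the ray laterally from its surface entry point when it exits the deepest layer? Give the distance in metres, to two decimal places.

17.76 m

p = sin θ₁/V₁ = sin 14.8°/0.358 = 7.1354e-01 s/km is conserved through the stack.
Layer 1: θ = 14.80°; offset = 12.5·tan 14.80° = 3.3026 m.
Layer 2: sin θ = p·0.521 = 0.3718 → θ = 21.82°; offset = 14.7·tan 21.82° = 5.8866 m.
Layer 3: sin θ = p·0.871 = 0.6215 → θ = 38.42°; offset = 10.8·tan 38.42° = 8.5676 m.
Summing the layer offsets gives 17.7569 m.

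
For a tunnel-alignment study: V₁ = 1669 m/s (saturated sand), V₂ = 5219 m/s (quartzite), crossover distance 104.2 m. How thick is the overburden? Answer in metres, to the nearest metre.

h = (x_cross/2)·√((V₂−V₁)/(V₂+V₁)).
(V₂−V₁)/(V₂+V₁) = (5219−1669)/(5219+1669) = 0.5154; √ = 0.7179.
h = (104.2/2)·0.7179 = 37.40 m.

37 m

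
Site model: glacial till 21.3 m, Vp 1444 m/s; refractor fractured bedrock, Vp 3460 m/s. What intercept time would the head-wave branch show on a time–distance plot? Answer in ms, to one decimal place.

26.8 ms

θ_c = arcsin(V₁/V₂) = arcsin(1444/3460) = 24.67°; cos θ_c = 0.9087.
tᵢ = 2h·cos θ_c / V₁ = 2·21.3·0.9087 / 1444 = 0.02681 s.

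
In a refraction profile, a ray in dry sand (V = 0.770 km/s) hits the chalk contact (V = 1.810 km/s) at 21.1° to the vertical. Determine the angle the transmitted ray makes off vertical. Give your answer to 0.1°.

57.8°

Snell's law: sin θ₂ = (V₂/V₁)·sin θ₁ = (1.810/0.770)·sin 21.1° = 0.8462.
θ₂ = arcsin 0.8462 = 57.80° from the normal.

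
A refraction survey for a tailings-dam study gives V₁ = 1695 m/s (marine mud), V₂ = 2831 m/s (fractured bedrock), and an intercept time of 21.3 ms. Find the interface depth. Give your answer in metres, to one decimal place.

h = tᵢ·V₁·V₂ / (2·√(V₂²−V₁²)).
√(V₂²−V₁²) = √(2831² − 1695²) = 2267.5 m/s.
h = 0.0213 s × 1695 × 2831 / (2 × 2267.5) = 22.54 m.

22.5 m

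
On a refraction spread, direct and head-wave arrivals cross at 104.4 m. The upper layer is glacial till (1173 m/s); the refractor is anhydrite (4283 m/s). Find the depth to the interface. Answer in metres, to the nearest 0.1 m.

h = (x_cross/2)·√((V₂−V₁)/(V₂+V₁)).
(V₂−V₁)/(V₂+V₁) = (4283−1173)/(4283+1173) = 0.5700; √ = 0.7550.
h = (104.4/2)·0.7550 = 39.41 m.

39.4 m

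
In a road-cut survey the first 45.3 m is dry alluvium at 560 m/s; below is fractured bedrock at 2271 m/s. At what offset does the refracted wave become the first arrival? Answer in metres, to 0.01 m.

116.54 m

x_cross = 2h·√((V₂+V₁)/(V₂−V₁)).
(V₂+V₁)/(V₂−V₁) = (2271+560)/(2271−560) = 1.6546; √ = 1.2863.
x_cross = 2·45.3·1.2863 = 116.54 m.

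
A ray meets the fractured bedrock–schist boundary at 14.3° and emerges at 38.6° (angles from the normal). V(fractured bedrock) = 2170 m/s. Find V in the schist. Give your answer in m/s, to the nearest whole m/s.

5481 m/s

Snell's law: sin 14.3°/V₁ = sin 38.6°/V₂.
V₂ = V₁·sin 38.6°/sin 14.3° = 2170 × 2.5258 = 5481.07 m/s.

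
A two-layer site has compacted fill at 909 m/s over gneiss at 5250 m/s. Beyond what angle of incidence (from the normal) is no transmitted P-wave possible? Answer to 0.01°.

Critical incidence: sin θ_c = V₁/V₂ = 909/5250 = 0.1731.
θ_c = arcsin 0.1731 = 9.97°.

9.97°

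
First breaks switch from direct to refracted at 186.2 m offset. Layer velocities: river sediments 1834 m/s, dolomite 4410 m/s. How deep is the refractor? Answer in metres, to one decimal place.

h = (x_cross/2)·√((V₂−V₁)/(V₂+V₁)).
(V₂−V₁)/(V₂+V₁) = (4410−1834)/(4410+1834) = 0.4126; √ = 0.6423.
h = (186.2/2)·0.6423 = 59.80 m.

59.8 m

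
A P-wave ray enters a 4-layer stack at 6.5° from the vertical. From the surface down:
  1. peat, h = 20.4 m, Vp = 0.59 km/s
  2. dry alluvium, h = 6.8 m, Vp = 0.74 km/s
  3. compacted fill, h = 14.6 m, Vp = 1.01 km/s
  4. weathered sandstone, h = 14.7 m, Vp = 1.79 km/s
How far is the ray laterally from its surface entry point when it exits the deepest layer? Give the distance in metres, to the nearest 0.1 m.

Apply Snell's law at each interface; in layer i the horizontal offset is hᵢ·tan θᵢ.
Layer 1: θ = 6.50°; offset = 20.4·tan 6.50° = 2.324 m.
Layer 2: sin θ = 0.74·sin 6.5°/0.59 = 0.1420, θ = 8.16°; offset = 6.8·tan 8.16° = 0.975 m.
Layer 3: sin θ = 1.01·sin 6.5°/0.59 = 0.1938, θ = 11.17°; offset = 14.6·tan 11.17° = 2.884 m.
Layer 4: sin θ = 1.79·sin 6.5°/0.59 = 0.3434, θ = 20.09°; offset = 14.7·tan 20.09° = 5.376 m.
Summing the layer offsets gives 11.559 m.

11.6 m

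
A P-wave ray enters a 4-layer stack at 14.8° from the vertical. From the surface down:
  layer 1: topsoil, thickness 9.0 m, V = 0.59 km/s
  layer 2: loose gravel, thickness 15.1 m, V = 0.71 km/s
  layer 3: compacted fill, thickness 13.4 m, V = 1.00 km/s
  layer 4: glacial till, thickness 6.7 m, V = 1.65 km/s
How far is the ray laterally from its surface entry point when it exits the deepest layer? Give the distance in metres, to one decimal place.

20.5 m

p = sin θ₁/V₁ = sin 14.8°/0.59 = 4.3296e-01 s/km is conserved through the stack.
Layer 1: θ = 14.80°; offset = 9.0·tan 14.80° = 2.378 m.
Layer 2: sin θ = p·0.71 = 0.3074 → θ = 17.90°; offset = 15.1·tan 17.90° = 4.878 m.
Layer 3: sin θ = p·1.00 = 0.4330 → θ = 25.66°; offset = 13.4·tan 25.66° = 6.436 m.
Layer 4: sin θ = p·1.65 = 0.7144 → θ = 45.59°; offset = 6.7·tan 45.59° = 6.840 m.
Summing the layer offsets gives 20.532 m.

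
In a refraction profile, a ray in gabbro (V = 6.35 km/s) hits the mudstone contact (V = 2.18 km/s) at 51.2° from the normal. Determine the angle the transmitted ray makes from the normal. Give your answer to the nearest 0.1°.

sin θ₁/V₁ = sin θ₂/V₂ ⇒ sin θ₂ = 2.18·sin 51.2°/6.35 = 2.18·0.7793/6.35 = 0.2676.
θ₂ = arcsin 0.2676 = 15.52° from the normal.

15.5°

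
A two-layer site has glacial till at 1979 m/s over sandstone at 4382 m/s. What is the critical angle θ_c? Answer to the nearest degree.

Critical incidence: sin θ_c = V₁/V₂ = 1979/4382 = 0.4516.
θ_c = arcsin 0.4516 = 26.85°.

27°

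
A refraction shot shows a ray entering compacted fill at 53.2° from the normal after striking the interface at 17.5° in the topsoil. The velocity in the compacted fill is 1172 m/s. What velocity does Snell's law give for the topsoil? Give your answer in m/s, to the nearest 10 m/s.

Snell's law: sin 17.5°/V₁ = sin 53.2°/V₂.
V₁ = V₂·sin 17.5°/sin 53.2° = 1172 × 0.3755 = 440.13 m/s.

440 m/s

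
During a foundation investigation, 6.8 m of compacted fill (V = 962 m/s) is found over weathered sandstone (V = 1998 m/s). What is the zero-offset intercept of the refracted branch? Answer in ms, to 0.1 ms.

12.4 ms

θ_c = arcsin(V₁/V₂) = arcsin(962/1998) = 28.78°; cos θ_c = 0.8765.
tᵢ = 2h·cos θ_c / V₁ = 2·6.8·0.8765 / 962 = 0.01239 s.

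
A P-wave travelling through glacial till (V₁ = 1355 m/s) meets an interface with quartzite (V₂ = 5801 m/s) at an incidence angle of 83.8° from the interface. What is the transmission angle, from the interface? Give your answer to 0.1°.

62.5°

Angle from the normal: 90° − 83.8° = 6.2°.
sin θ₁/V₁ = sin θ₂/V₂ ⇒ sin θ₂ = 5801·sin 6.2°/1355 = 5801·0.1080/1355 = 0.4624.
θ₂ = sin⁻¹(0.4624) = 27.54° (from vertical).
From the interface: 90° − 27.54° = 62.46°.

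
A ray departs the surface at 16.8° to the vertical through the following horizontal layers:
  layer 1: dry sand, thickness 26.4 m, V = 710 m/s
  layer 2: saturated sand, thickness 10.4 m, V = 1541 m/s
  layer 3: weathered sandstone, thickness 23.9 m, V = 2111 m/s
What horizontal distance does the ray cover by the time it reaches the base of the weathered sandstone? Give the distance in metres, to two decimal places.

56.51 m

Ray parameter p = sin 16.8° / 710 m/s = 4.0709e-04 s/m.
Layer 1: θ = 16.80°; offset = 26.4·tan 16.80° = 7.9706 m.
Layer 2: sin θ = p·1541 = 0.6273 → θ = 38.85°; offset = 10.4·tan 38.85° = 8.3776 m.
Layer 3: sin θ = p·2111 = 0.8594 → θ = 59.24°; offset = 23.9·tan 59.24° = 40.1641 m.
Summing the layer offsets gives 56.5123 m.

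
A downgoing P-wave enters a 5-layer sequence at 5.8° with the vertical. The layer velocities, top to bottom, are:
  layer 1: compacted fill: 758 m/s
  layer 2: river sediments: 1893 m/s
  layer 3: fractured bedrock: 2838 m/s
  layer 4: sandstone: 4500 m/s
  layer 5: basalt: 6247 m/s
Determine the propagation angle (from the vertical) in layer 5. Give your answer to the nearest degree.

56°

Ray parameter p = sin 5.8° / 758 = 1.3332e-04 s/m.
sin θ_5 = p·V_5 = 1.3332e-04 × 6247 = 0.8328.
θ_5 = 56.39° from the vertical.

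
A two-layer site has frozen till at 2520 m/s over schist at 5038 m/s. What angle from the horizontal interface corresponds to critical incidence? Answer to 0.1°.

At critical incidence the refracted ray runs along the interface (θ₂ = 90°), so sin θ_c = V₁/V₂.
θ_c = arcsin(2520/5038) = arcsin 0.5002 = 30.01°.
Measured from the interface: 90° − 30.01° = 59.99°.

60.0°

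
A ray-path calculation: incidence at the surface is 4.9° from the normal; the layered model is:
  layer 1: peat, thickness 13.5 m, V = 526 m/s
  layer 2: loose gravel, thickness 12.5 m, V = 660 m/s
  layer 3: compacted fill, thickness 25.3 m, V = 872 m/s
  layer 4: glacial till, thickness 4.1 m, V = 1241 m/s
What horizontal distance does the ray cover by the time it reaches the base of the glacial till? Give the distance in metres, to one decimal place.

Apply Snell's law at each interface; in layer i the horizontal offset is hᵢ·tan θᵢ.
Layer 1: θ = 4.90°; offset = 13.5·tan 4.90° = 1.157 m.
Layer 2: sin θ = 660·sin 4.9°/526 = 0.1072, θ = 6.15°; offset = 12.5·tan 6.15° = 1.347 m.
Layer 3: sin θ = 872·sin 4.9°/526 = 0.1416, θ = 8.14°; offset = 25.3·tan 8.14° = 3.619 m.
Layer 4: sin θ = 1241·sin 4.9°/526 = 0.2015, θ = 11.63°; offset = 4.1·tan 11.63° = 0.844 m.
Σ offsets = 6.967 m.

7.0 m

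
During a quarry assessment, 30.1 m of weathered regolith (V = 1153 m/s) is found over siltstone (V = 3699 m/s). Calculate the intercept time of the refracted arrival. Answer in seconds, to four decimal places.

0.0496 s

θ_c = arcsin(V₁/V₂) = arcsin(1153/3699) = 18.16°; cos θ_c = 0.9502.
tᵢ = 2h·cos θ_c / V₁ = 2·30.1·0.9502 / 1153 = 0.04961 s.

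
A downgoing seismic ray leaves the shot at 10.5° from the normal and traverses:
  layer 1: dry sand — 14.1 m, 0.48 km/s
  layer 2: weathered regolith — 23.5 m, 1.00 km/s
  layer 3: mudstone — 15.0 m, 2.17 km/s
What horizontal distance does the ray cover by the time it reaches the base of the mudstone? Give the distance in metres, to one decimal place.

Ray parameter p = sin 10.5° / 0.48 km/s = 3.7966e-01 s/km.
Layer 1: θ = 10.50°; offset = 14.1·tan 10.50° = 2.613 m.
Layer 2: sin θ = p·1.00 = 0.3797 → θ = 22.31°; offset = 23.5·tan 22.31° = 9.644 m.
Layer 3: sin θ = p·2.17 = 0.8239 → θ = 55.47°; offset = 15.0·tan 55.47° = 21.803 m.
Summing the layer offsets gives 34.060 m.

34.1 m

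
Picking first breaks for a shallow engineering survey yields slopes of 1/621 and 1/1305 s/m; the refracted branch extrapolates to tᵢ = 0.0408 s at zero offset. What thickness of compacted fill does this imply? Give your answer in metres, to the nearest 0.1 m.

h = tᵢ·V₁·V₂ / (2·√(V₂²−V₁²)).
√(V₂²−V₁²) = √(1305² − 621²) = 1147.8 m/s.
h = 0.0408 s × 621 × 1305 / (2 × 1147.8) = 14.40 m.

14.4 m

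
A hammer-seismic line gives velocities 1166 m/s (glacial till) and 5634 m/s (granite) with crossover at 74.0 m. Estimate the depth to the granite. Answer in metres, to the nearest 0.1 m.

30.0 m

x_cross = 2h·√((V₂+V₁)/(V₂−V₁)) → h = x_cross / (2·√((V₂+V₁)/(V₂−V₁))).
√((V₂+V₁)/(V₂−V₁)) = √((5634+1166)/(5634−1166)) = 1.2337.
h = 74.0 / (2·1.2337) = 29.99 m.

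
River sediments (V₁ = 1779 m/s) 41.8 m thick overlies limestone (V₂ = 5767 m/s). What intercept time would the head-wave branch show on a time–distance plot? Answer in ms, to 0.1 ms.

44.7 ms

tᵢ = 2h·√(V₂²−V₁²)/(V₁V₂).
√(V₂²−V₁²) = √(5767²−1779²) = 5485.7 m/s.
tᵢ = 2·41.8·5485.7/(1779·5767) = 0.04470 s.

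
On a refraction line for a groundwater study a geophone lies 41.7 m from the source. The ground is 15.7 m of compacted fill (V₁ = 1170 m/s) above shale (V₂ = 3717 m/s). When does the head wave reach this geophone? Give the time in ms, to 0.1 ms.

36.7 ms

t = x/V₂ + 2h·√(V₂²−V₁²)/(V₁V₂).
√(V₂²−V₁²) = √(3717²−1170²) = 3528.1 m/s; delay term = 2·15.7·3528.1/(1170·3717) = 0.02547 s.
t = 41.7/3717 + 0.02547 = 0.03669 s.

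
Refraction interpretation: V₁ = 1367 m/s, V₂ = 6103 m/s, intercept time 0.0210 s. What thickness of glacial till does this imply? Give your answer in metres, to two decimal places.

14.73 m

h = tᵢ·V₁·V₂ / (2·√(V₂²−V₁²)).
√(V₂²−V₁²) = √(6103² − 1367²) = 5947.9 m/s.
h = 0.021 s × 1367 × 6103 / (2 × 5947.9) = 14.73 m.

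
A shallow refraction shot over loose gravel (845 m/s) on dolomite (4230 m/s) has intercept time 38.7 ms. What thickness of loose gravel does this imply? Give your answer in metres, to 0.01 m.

16.69 m

θ_c = arcsin(845/4230) = 11.52°; cos θ_c = 0.9798.
tᵢ = 2h cos θ_c/V₁ ⇒ h = tᵢ·V₁/(2 cos θ_c) = 0.0387·845/(2·0.9798) = 16.69 m.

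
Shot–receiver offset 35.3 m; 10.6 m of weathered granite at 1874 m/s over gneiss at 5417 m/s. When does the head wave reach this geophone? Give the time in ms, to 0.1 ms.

θ_c = arcsin(V₁/V₂) = arcsin(1874/5417) = 20.24°, cos θ_c = 0.9383.
Intercept time tᵢ = 2h cos θ_c / V₁ = 2·10.6·0.9383/1874 = 0.01061 s.
t = x/V₂ + tᵢ = 35.3/5417 + 0.01061 = 0.01713 s.

17.1 ms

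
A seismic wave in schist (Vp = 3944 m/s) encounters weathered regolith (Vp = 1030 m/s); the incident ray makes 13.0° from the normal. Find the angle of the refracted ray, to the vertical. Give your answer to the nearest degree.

3°

sin θ₁/V₁ = sin θ₂/V₂ ⇒ sin θ₂ = 1030·sin 13.0°/3944 = 1030·0.2250/3944 = 0.0587.
θ₂ = sin⁻¹(0.0587) = 3.37° (from vertical).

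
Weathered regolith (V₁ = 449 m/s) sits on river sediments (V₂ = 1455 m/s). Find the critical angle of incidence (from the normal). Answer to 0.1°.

18.0°

Critical incidence: sin θ_c = V₁/V₂ = 449/1455 = 0.3086.
θ_c = arcsin 0.3086 = 17.97°.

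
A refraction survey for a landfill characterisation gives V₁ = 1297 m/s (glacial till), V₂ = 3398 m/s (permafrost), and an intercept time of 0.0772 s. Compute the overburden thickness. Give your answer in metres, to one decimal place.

θ_c = arcsin(1297/3398) = 22.44°; cos θ_c = 0.9243.
tᵢ = 2h cos θ_c/V₁ ⇒ h = tᵢ·V₁/(2 cos θ_c) = 0.0772·1297/(2·0.9243) = 54.17 m.

54.2 m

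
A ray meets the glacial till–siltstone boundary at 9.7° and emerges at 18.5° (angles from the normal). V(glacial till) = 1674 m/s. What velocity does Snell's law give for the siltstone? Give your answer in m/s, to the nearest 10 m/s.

3150 m/s

sin 9.7° = 0.1685; sin 18.5° = 0.3173.
V₂ = V₁·(sin θ₂/sin θ₁) = 1674·(0.3173/0.1685) = 3152.53 m/s.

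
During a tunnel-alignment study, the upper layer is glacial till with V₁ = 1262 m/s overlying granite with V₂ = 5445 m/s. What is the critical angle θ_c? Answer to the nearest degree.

At critical incidence the refracted ray runs along the interface (θ₂ = 90°), so sin θ_c = V₁/V₂.
θ_c = arcsin(1262/5445) = arcsin 0.2318 = 13.40°.

13°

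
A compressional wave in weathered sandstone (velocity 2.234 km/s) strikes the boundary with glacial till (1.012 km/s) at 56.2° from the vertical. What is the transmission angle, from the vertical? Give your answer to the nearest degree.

22°

sin θ₁/V₁ = sin θ₂/V₂ ⇒ sin θ₂ = 1.012·sin 56.2°/2.234 = 1.012·0.8310/2.234 = 0.3764.
θ₂ = sin⁻¹(0.3764) = 22.11° (from vertical).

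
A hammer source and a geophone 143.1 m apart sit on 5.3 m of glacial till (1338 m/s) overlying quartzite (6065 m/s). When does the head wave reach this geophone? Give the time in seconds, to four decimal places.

t = x/V₂ + 2h·√(V₂²−V₁²)/(V₁V₂).
√(V₂²−V₁²) = √(6065²−1338²) = 5915.6 m/s; delay term = 2·5.3·5915.6/(1338·6065) = 0.00773 s.
t = 143.1/6065 + 0.00773 = 0.03132 s.

0.0313 s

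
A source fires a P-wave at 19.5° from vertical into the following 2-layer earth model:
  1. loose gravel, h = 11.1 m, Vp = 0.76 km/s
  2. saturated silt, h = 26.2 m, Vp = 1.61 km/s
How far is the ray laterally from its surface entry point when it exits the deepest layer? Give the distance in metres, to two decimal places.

Apply Snell's law at each interface; in layer i the horizontal offset is hᵢ·tan θᵢ.
Layer 1: θ = 19.50°; offset = 11.1·tan 19.50° = 3.9307 m.
Layer 2: sin θ = 1.61·sin 19.5°/0.76 = 0.7071, θ = 45.00°; offset = 26.2·tan 45.00° = 26.2027 m.
Σ offsets = 30.1334 m.

30.13 m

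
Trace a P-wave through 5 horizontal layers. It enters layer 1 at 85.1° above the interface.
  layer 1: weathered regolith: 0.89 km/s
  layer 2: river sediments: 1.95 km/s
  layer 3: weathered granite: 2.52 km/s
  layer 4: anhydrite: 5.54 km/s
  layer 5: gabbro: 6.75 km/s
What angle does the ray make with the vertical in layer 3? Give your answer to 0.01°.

From the normal: θ₁ = 90° − 85.1° = 4.9°.
Ray parameter p = sin 4.9° / 0.89 = 9.5974e-02 s/km.
sin θ_3 = p·V_3 = 9.5974e-02 × 2.52 = 0.2419.
θ_3 = 14.00° from the vertical.

14.00°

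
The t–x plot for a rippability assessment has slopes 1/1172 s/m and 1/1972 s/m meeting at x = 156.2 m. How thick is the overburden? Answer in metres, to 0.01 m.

h = (x_cross/2)·√((V₂−V₁)/(V₂+V₁)).
(V₂−V₁)/(V₂+V₁) = (1972−1172)/(1972+1172) = 0.2545; √ = 0.5044.
h = (156.2/2)·0.5044 = 39.40 m.

39.40 m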